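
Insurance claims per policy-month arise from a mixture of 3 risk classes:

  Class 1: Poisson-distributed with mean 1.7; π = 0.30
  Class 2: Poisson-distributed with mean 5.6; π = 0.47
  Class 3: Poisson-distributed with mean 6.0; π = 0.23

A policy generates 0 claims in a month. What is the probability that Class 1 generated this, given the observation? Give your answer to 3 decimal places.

The responsibility of component k is π_k f_k(x) divided by Σ_j π_j f_j(x).
Evaluate each component's likelihood at the observed value:
  f_1 = 0.182684
  f_2 = 0.00369786
  f_3 = 0.00247875
Unnormalised posteriors:
  π_1·f_1 = 0.30 × 0.182684 = 0.0548051
  π_2·f_2 = 0.47 × 0.00369786 = 0.001738
  π_3·f_3 = 0.23 × 0.00247875 = 0.000570113
Denominator: 0.0548051 + 0.001738 + 0.000570113 = 0.0571132
P(Class 1 | the observation) = 0.0548051 / 0.0571132 ≈ 0.960

0.960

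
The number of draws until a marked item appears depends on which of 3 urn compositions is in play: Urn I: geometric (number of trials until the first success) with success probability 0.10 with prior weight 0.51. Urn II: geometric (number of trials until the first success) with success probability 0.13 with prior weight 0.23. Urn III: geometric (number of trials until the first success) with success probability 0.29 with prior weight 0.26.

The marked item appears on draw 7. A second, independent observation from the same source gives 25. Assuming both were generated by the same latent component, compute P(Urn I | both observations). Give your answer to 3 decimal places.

0.782

Posterior ∝ prior × likelihood, so P(k | x) ∝ π_k f_k(x); normalise over all components.
Since both observations come from the same component, the likelihood for component k is f_k(x₁)·f_k(x₂).
  p_I = [0.0531441] × [0.00797664] = 0.000423912
  p_II = [0.0563714] × [0.00459627] = 0.000259098
  p_III = [0.0371491] × [7.80905e-05] = 2.90099e-06
Prior × likelihood for each component:
  π_I·p_I = 0.51 × 0.000423912 = 0.000216195
  π_II·p_II = 0.23 × 0.000259098 = 5.95926e-05
  π_III·p_III = 0.26 × 2.90099e-06 = 7.54258e-07
Sum: 0.000216195 + 5.95926e-05 + 7.54258e-07 = 0.000276542
P(Urn I | data) = 0.000216195 / 0.000276542 ≈ 0.782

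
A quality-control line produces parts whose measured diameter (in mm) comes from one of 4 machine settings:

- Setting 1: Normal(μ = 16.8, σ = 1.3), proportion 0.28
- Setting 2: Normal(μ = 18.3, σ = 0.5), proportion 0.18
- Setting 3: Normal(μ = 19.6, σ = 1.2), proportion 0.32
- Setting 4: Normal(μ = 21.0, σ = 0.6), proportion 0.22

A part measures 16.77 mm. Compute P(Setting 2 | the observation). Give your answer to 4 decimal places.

The responsibility of component k is π_k f_k(x) divided by Σ_j π_j f_j(x).
Normal densities:
  p_1 = (1/(1.3·√(2π)))·exp(−(16.77−16.8)²/(2·1.3²)) = 0.306879·exp(-0.00027) = 0.306797
  p_2 = (1/(0.5·√(2π)))·exp(−(16.77−18.3)²/(2·0.5²)) = 0.797885·exp(-4.68180) = 0.00739027
  p_3 = (1/(1.2·√(2π)))·exp(−(16.77−19.6)²/(2·1.2²)) = 0.332452·exp(-2.78087) = 0.0206069
  p_4 = (1/(0.6·√(2π)))·exp(−(16.77−21.0)²/(2·0.6²)) = 0.664904·exp(-24.85125) = 1.07151e-11
Unnormalised posteriors:
  π_1·p_1 = 0.28 × 0.306797 = 0.0859032
  π_2·p_2 = 0.18 × 0.00739027 = 0.00133025
  π_3·p_3 = 0.32 × 0.0206069 = 0.00659422
  π_4·p_4 = 0.22 × 1.07151e-11 = 2.35733e-12
Sum: 0.0859032 + 0.00133025 + 0.00659422 + 2.35733e-12 = 0.0938276
So the posterior for Setting 2 is 0.00133025 / 0.0938276 ≈ 0.0142.

0.0142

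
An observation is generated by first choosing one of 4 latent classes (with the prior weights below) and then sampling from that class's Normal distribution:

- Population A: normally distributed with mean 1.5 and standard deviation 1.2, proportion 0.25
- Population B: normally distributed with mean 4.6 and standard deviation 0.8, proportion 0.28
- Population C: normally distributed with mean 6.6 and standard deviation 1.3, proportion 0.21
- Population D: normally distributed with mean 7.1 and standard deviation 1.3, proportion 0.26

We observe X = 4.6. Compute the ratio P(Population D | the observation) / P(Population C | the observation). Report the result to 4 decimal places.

0.6363

Only the two components matter; the odds are (π_i f_i(x)) / (π_j f_j(x)).
Evaluate each component's likelihood at the observed value:
  L_A = (1/(1.2·√(2π)))·exp(−(4.6−1.5)²/(2·1.2²)) = 0.332452·exp(-3.33681) = 0.0118188
  L_B = (1/(0.8·√(2π)))·exp(−(4.6−4.6)²/(2·0.8²)) = 0.498678·exp(-0.00000) = 0.498678
  L_C = (1/(1.3·√(2π)))·exp(−(4.6−6.6)²/(2·1.3²)) = 0.306879·exp(-1.18343) = 0.0939742
  L_D = (1/(1.3·√(2π)))·exp(−(4.6−7.1)²/(2·1.3²)) = 0.306879·exp(-1.84911) = 0.0482956
0.0125569 / 0.0197346 ≈ 0.6363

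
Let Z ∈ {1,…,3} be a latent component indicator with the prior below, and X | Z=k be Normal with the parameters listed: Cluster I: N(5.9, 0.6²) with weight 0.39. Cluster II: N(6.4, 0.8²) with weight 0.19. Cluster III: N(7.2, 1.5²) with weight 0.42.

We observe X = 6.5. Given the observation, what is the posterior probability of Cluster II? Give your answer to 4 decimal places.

P(component k | x) = P(Z=k)·f_k(x) / marginal(x), where marginal(x) = Σ_j P(Z=j)·f_j(x).
Component likelihoods at x = 6.5:
  L_I = (1/(0.6·√(2π)))·exp(−(6.5−5.9)²/(2·0.6²)) = 0.664904·exp(-0.50000) = 0.403285
  L_II = (1/(0.8·√(2π)))·exp(−(6.5−6.4)²/(2·0.8²)) = 0.498678·exp(-0.00781) = 0.494797
  L_III = (1/(1.5·√(2π)))·exp(−(6.5−7.2)²/(2·1.5²)) = 0.265962·exp(-0.10889) = 0.238522
Unnormalised posteriors:
  P(Z=I)·L_I = 0.39 × 0.403285 = 0.157281
  P(Z=II)·L_II = 0.19 × 0.494797 = 0.0940115
  P(Z=III)·L_III = 0.42 × 0.238522 = 0.100179
Evidence: 0.157281 + 0.0940115 + 0.100179 = 0.351472
P(Cluster II | the observation) = 0.0940115 / 0.351472 ≈ 0.2675

0.2675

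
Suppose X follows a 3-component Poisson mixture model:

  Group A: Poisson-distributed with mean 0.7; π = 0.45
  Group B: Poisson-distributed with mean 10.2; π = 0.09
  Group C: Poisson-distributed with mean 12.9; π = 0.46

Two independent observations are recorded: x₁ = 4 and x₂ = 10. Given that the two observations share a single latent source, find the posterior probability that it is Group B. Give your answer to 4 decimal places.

0.6179

By Bayes' theorem, P(k | x) = π_k f_k(x) / Σ_j π_j f_j(x).
Since both observations come from the same component, the likelihood for component k is f_k(x₁)·f_k(x₂).
  p_A = [0.00496792] × [3.86555e-09] = 1.92037e-11
  p_B = [0.0167643] × [0.124863] = 0.00209325
  p_C = [0.00288236] × [0.0878487] = 0.000253212
Multiply by the mixture weights:
  π_A·p_A = 0.45 × 1.92037e-11 = 8.64169e-12
  π_B·p_B = 0.09 × 0.00209325 = 0.000188392
  π_C·p_C = 0.46 × 0.000253212 = 0.000116477
Denominator: 8.64169e-12 + 0.000188392 + 0.000116477 = 0.00030487
Responsibility of Group B: 0.000188392 / 0.00030487 ≈ 0.6179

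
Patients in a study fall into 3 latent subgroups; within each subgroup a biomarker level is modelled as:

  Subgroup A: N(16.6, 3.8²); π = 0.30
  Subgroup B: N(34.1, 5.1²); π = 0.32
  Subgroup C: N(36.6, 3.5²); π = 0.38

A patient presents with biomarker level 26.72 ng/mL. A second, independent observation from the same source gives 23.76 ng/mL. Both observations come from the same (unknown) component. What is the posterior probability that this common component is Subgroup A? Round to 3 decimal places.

0.155

P(component k | x) = π_k·f_k(x) / marginal(x), where marginal(x) = Σ_j π_j·f_j(x).
Since both observations come from the same component, the likelihood for component k is f_k(x₁)·f_k(x₂).
  f_A = [(1/(3.8·√(2π)))·exp(−(26.72−16.6)²/(2·3.8²)) = 0.104985·exp(-3.54620) = 0.00302712] × [0.017791] = 5.38553e-05
  f_B = [(1/(5.1·√(2π)))·exp(−(26.72−34.1)²/(2·5.1²)) = 0.078224·exp(-1.04699) = 0.0274561] × [0.0100171] = 0.000275031
  f_C = [(1/(3.5·√(2π)))·exp(−(26.72−36.6)²/(2·3.5²)) = 0.113984·exp(-3.98426) = 0.0021208] × [0.000136265] = 2.8899e-07
Prior × likelihood for each component:
  π_A·f_A = 0.30 × 5.38553e-05 = 1.61566e-05
  π_B·f_B = 0.32 × 0.000275031 = 8.80099e-05
  π_C·f_C = 0.38 × 2.8899e-07 = 1.09816e-07
Marginal: 1.61566e-05 + 8.80099e-05 + 1.09816e-07 = 0.000104276
Responsibility of Subgroup A: 1.61566e-05 / 0.000104276 ≈ 0.155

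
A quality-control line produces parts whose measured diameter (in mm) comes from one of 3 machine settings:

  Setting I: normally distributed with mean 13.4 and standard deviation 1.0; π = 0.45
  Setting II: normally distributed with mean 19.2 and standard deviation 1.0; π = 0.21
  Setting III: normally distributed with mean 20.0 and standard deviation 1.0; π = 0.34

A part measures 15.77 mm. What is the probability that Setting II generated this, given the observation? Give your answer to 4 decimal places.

P(component k | x) = π_k·f_k(x) / marginal(x), where marginal(x) = Σ_j π_j·f_j(x).
Component likelihoods at x = 15.77 mm:
  p_I = (1/(1.0·√(2π)))·exp(−(15.77−13.4)²/(2·1.0²)) = 0.398942·exp(-2.80845) = 0.0240556
  p_II = (1/(1.0·√(2π)))·exp(−(15.77−19.2)²/(2·1.0²)) = 0.398942·exp(-5.88245) = 0.00111223
  p_III = (1/(1.0·√(2π)))·exp(−(15.77−20.0)²/(2·1.0²)) = 0.398942·exp(-8.94645) = 5.19417e-05
Multiply by the mixture weights:
  π_I·p_I = 0.45 × 0.0240556 = 0.010825
  π_II·p_II = 0.21 × 0.00111223 = 0.000233568
  π_III·p_III = 0.34 × 5.19417e-05 = 1.76602e-05
Normaliser: 0.010825 + 0.000233568 + 1.76602e-05 = 0.0110762
P(Setting II | the observation) = 0.000233568 / 0.0110762 ≈ 0.0211

0.0211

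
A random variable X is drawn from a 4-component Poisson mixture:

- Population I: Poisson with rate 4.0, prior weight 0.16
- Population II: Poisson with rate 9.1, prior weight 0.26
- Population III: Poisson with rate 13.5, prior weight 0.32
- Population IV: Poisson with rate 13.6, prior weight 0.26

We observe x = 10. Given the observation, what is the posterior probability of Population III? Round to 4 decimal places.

P(component k | x) = P(Z=k)·f_k(x) / marginal(x), where marginal(x) = Σ_j P(Z=j)·f_j(x).
Component likelihoods at x = 10:
  L_I = e^(−4.0)·4.0^10/10! = 0.00529248
  L_II = e^(−9.1)·9.1^10/10! = 0.119832
  L_III = e^(−13.5)·13.5^10/10! = 0.0759625
  L_IV = e^(−13.6)·13.6^10/10! = 0.0739982
Multiply by the mixture weights:
  P(Z=I)·L_I = 0.16 × 0.00529248 = 0.000846796
  P(Z=II)·L_II = 0.26 × 0.119832 = 0.0311562
  P(Z=III)·L_III = 0.32 × 0.0759625 = 0.024308
  P(Z=IV)·L_IV = 0.26 × 0.0739982 = 0.0192395
Sum: 0.000846796 + 0.0311562 + 0.024308 + 0.0192395 = 0.0755505
So the posterior for Population III is 0.024308 / 0.0755505 ≈ 0.3217.

0.3217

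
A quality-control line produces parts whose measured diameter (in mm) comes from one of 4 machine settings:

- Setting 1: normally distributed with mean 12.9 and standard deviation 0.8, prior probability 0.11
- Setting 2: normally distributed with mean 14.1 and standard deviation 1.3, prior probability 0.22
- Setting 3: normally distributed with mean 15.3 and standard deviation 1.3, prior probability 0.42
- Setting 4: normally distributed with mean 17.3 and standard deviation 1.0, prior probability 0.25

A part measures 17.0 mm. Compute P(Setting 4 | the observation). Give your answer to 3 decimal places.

0.612

Apply Bayes' rule: the posterior for each component is proportional to its prior times its likelihood at x.
Normal densities:
  p_1 = 9.86988e-07
  p_2 = 0.02549
  p_3 = 0.130506
  p_4 = 0.381388
Multiply by the mixture weights:
  π_1·p_1 = 0.11 × 9.86988e-07 = 1.08569e-07
  π_2·p_2 = 0.22 × 0.02549 = 0.0056078
  π_3·p_3 = 0.42 × 0.130506 = 0.0548127
  π_4·p_4 = 0.25 × 0.381388 = 0.095347
Denominator: 1.08569e-07 + 0.0056078 + 0.0548127 + 0.095347 = 0.155768
P(Setting 4 | 17.0 mm) = 0.095347 / 0.155768 ≈ 0.612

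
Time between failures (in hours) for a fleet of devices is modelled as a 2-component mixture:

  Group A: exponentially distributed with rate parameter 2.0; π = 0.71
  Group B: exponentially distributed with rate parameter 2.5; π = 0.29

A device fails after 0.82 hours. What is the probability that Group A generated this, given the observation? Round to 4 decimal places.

By Bayes' theorem, P(k | x) = π_k f_k(x) / Σ_j π_j f_j(x).
Evaluate each component's likelihood at the observed value:
  p_A = 0.38796
  p_B = 0.321837
Unnormalised posteriors:
  π_A·p_A = 0.71 × 0.38796 = 0.275452
  π_B·p_B = 0.29 × 0.321837 = 0.0933328
Denominator: 0.275452 + 0.0933328 = 0.368784
P(Group A | x) = 0.275452 / 0.368784 ≈ 0.7469

0.7469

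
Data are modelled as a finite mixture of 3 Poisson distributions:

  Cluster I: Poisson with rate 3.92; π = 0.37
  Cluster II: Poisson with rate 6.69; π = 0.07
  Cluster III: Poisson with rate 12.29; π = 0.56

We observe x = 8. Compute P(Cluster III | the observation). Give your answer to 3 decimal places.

0.639

The responsibility of component k is π_k f_k(x) divided by Σ_j π_j f_j(x).
Evaluate each component's likelihood at the observed value:
  L_I = 0.0274368
  L_II = 0.123725
  L_III = 0.0593493
Multiply by the mixture weights:
  π_I·L_I = 0.37 × 0.0274368 = 0.0101516
  π_II·L_II = 0.07 × 0.123725 = 0.00866077
  π_III·L_III = 0.56 × 0.0593493 = 0.0332356
Normaliser: 0.0101516 + 0.00866077 + 0.0332356 = 0.052048
Responsibility of Cluster III: 0.0332356 / 0.052048 ≈ 0.639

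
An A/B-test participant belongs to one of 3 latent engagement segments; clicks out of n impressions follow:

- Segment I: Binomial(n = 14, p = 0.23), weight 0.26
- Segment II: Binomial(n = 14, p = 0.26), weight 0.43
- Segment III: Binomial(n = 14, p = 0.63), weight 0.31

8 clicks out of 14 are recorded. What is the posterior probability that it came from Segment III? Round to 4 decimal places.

By Bayes' theorem, P(k | x) = w_k f_k(x) / Σ_j w_j f_j(x).
Evaluate each component's likelihood at the observed value:
  f_I = C(14,8)·0.23^8·0.77^6 = 3003·7.8311e-06·0.208422 = 0.00490143
  f_II = C(14,8)·0.26^8·0.74^6 = 3003·2.08827e-05·0.164206 = 0.0102975
  f_III = C(14,8)·0.63^8·0.37^6 = 3003·0.0248156·0.00256573 = 0.191201
Weight by the priors:
  w_I·f_I = 0.26 × 0.00490143 = 0.00127437
  w_II·f_II = 0.43 × 0.0102975 = 0.00442793
  w_III·f_III = 0.31 × 0.191201 = 0.0592723
Sum: 0.00127437 + 0.00442793 + 0.0592723 = 0.0649746
So the posterior for Segment III is 0.0592723 / 0.0649746 ≈ 0.9122.

0.9122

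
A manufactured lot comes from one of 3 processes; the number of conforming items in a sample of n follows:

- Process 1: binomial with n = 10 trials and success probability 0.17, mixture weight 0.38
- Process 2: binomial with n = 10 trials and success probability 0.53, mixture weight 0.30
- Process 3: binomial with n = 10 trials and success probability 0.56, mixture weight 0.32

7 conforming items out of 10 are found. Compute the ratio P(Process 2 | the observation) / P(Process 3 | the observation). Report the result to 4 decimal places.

0.7772

Posterior odds = (π_i f_i(x)) / (π_j f_j(x)); the normalising sum cancels.
Evaluate each component's likelihood at the observed value:
  f_1 = C(10,7)·0.17^7·0.83^3 = 120·4.10339e-06·0.571787 = 0.000281552
  f_2 = C(10,7)·0.53^7·0.47^3 = 120·0.0117471·0.103823 = 0.146354
  f_3 = C(10,7)·0.56^7·0.44^3 = 120·0.0172709·0.085184 = 0.176545
Odds = (0.30/0.32) × (0.146354/0.176545) = 0.9375 × 0.828992 ≈ 0.7772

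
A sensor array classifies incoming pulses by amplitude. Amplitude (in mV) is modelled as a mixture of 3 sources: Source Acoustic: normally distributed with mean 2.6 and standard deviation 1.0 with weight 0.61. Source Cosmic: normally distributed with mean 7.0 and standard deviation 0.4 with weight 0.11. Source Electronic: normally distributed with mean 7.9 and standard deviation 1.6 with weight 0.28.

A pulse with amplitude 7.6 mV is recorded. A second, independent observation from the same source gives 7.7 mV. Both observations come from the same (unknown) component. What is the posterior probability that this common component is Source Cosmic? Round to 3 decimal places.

The responsibility of component k is π_k f_k(x) divided by Σ_j π_j f_j(x).
Since both observations come from the same component, the likelihood for component k is f_k(x₁)·f_k(x₂).
  f_Acoustic = [1.48672e-06] × [8.97244e-07] = 1.33395e-12
  f_Cosmic = [0.323794] × [0.215693] = 0.0698402
  f_Electronic = [0.244994] × [0.247399] = 0.0606112
Weight by the priors:
  π_Acoustic·f_Acoustic = 0.61 × 1.33395e-12 = 8.13709e-13
  π_Cosmic·f_Cosmic = 0.11 × 0.0698402 = 0.00768242
  π_Electronic·f_Electronic = 0.28 × 0.0606112 = 0.0169711
Evidence: 8.13709e-13 + 0.00768242 + 0.0169711 = 0.0246536
P(Source Cosmic | x₁, x₂) = 0.00768242 / 0.0246536 ≈ 0.312

0.312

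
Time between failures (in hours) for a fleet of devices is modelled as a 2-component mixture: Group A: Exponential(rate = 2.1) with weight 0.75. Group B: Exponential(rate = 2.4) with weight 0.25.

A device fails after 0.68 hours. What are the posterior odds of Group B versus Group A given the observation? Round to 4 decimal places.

0.3107

Since P(k|x) ∝ w_k f_k(x), the posterior odds are w_i f_i(x) / (w_j f_j(x)).
Exponential densities:
  L_A = 2.1·e^(−2.1·0.68) = 2.1·e^(−1.4280) = 0.503555
  L_B = 2.4·e^(−2.4·0.68) = 2.4·e^(−1.6320) = 0.469291
Posterior odds = (w_B·L_B) / (w_A·L_A) = (0.25·0.469291) / (0.75·0.503555) = 0.117323 / 0.377666 ≈ 0.3107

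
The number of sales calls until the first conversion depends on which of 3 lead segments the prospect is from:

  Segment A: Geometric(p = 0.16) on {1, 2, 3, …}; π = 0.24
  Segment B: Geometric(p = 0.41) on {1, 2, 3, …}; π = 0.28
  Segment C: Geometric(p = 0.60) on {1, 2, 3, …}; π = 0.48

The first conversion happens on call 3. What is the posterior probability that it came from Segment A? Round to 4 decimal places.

0.2395

P(component k | x) = π_k·f_k(x) / marginal(x), where marginal(x) = Σ_j π_j·f_j(x).
Geometric probabilities:
  p_A = 0.112896
  p_B = 0.142721
  p_C = 0.096
Weight by the priors:
  π_A·p_A = 0.24 × 0.112896 = 0.027095
  π_B·p_B = 0.28 × 0.142721 = 0.0399619
  π_C·p_C = 0.48 × 0.096 = 0.04608
Evidence: 0.027095 + 0.0399619 + 0.04608 = 0.113137
P(Segment A | 3) ≈ 0.2395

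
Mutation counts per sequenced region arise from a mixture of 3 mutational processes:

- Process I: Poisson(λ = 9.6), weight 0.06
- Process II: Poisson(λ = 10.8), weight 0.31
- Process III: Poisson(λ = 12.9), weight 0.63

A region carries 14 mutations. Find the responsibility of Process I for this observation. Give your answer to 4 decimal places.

P(component k | x) = w_k·f_k(x) / marginal(x), where marginal(x) = Σ_j w_j·f_j(x).
Evaluate each component's likelihood at the observed value:
  p_I = 0.0438694
  p_II = 0.0687296
  p_III = 0.101263
Unnormalised posteriors:
  w_I·p_I = 0.06 × 0.0438694 = 0.00263217
  w_II·p_II = 0.31 × 0.0687296 = 0.0213062
  w_III·p_III = 0.63 × 0.101263 = 0.0637954
Marginal: 0.00263217 + 0.0213062 + 0.0637954 = 0.0877337
P(Process I | 14 mutations) ≈ 0.0300

0.0300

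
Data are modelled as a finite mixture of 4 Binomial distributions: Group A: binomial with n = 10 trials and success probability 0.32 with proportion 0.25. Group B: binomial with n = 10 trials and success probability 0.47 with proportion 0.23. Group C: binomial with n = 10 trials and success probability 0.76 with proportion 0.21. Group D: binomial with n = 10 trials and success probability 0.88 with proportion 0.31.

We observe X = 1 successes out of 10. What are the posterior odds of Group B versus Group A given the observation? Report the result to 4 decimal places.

0.1434

The posterior odds equal the prior odds times the likelihood ratio: (π_i/π_j)·(f_i(x)/f_j(x)).
Binomial probabilities:
  f_A = C(10,1)·0.32^1·0.68^9 = 10·0.32·0.0310871 = 0.0994787
  f_B = C(10,1)·0.47^1·0.53^9 = 10·0.47·0.00329976 = 0.0155089
  f_C = C(10,1)·0.76^1·0.24^9 = 10·0.76·2.64181e-06 = 2.00777e-05
  f_D = C(10,1)·0.88^1·0.12^9 = 10·0.88·5.15978e-09 = 4.54061e-08
0.00356704 / 0.0248697 ≈ 0.1434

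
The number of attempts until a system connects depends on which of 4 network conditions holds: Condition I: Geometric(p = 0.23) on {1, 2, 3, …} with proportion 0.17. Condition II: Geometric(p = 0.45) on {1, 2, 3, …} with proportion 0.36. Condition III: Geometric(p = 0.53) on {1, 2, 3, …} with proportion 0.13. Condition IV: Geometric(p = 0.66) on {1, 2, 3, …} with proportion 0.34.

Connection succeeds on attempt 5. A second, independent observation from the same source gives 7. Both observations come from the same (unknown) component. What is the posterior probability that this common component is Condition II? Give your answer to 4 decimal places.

0.2133

Posterior ∝ prior × likelihood, so P(k | x) ∝ P(Z=k) f_k(x); normalise over all components.
Since both observations come from the same component, the likelihood for component k is f_k(x₁)·f_k(x₂).
  L_I = [0.23·(1−0.23)^4 = 0.23·0.35153 = 0.080852] × [0.0479371] = 0.00387581
  L_II = [0.45·(1−0.45)^4 = 0.45·0.0915063 = 0.0411778] × [0.0124563] = 0.000512923
  L_III = [0.53·(1−0.53)^4 = 0.53·0.0487968 = 0.0258623] × [0.00571298] = 0.000147751
  L_IV = [0.66·(1−0.66)^4 = 0.66·0.0133634 = 0.00881982] × [0.00101957] = 8.99243e-06
Weight by the priors:
  P(Z=I)·L_I = 0.17 × 0.00387581 = 0.000658888
  P(Z=II)·L_II = 0.36 × 0.000512923 = 0.000184652
  P(Z=III)·L_III = 0.13 × 0.000147751 = 1.92076e-05
  P(Z=IV)·L_IV = 0.34 × 8.99243e-06 = 3.05743e-06
Normaliser: 0.000658888 + 0.000184652 + 1.92076e-05 + 3.05743e-06 = 0.000865806
So the posterior for Condition II is 0.000184652 / 0.000865806 ≈ 0.2133.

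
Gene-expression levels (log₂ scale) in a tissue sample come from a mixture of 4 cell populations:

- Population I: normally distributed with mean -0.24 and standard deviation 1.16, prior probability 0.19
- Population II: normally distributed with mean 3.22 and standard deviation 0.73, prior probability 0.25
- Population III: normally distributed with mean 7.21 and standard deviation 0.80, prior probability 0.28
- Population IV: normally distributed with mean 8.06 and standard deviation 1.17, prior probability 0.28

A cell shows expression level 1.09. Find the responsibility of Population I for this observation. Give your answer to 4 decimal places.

Posterior ∝ prior × likelihood, so P(k | x) ∝ π_k f_k(x); normalise over all components.
Component likelihoods at x = 1.09:
  L_I = 0.178236
  L_II = 0.0077425
  L_III = 9.76834e-14
  L_IV = 6.70478e-09
Weight by the priors:
  π_I·L_I = 0.19 × 0.178236 = 0.0338648
  π_II·L_II = 0.25 × 0.0077425 = 0.00193563
  π_III·L_III = 0.28 × 9.76834e-14 = 2.73513e-14
  π_IV·L_IV = 0.28 × 6.70478e-09 = 1.87734e-09
Evidence: 0.0338648 + 0.00193563 + 2.73513e-14 + 1.87734e-09 = 0.0358004
Responsibility of Population I: 0.0338648 / 0.0358004 ≈ 0.9459

0.9459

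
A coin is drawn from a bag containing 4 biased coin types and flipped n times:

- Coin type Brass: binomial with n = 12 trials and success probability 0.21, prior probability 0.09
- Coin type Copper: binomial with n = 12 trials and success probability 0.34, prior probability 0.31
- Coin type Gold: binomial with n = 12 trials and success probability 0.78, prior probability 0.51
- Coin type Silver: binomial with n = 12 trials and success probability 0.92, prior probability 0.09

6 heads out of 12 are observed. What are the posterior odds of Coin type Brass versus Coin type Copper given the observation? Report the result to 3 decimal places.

Posterior odds = (π_i f_i(x)) / (π_j f_j(x)); the normalising sum cancels.
Evaluate each component's likelihood at the observed value:
  p_Brass = C(12,6)·0.21^6·0.79^6 = 924·8.57661e-05·0.243087 = 0.0192642
  p_Copper = C(12,6)·0.34^6·0.66^6 = 924·0.0015448·0.082654 = 0.11798
  p_Gold = C(12,6)·0.78^6·0.22^6 = 924·0.2252·0.00011338 = 0.0235926
  p_Silver = C(12,6)·0.92^6·0.08^6 = 924·0.606355·2.62144e-07 = 0.000146872
Odds = (0.09/0.31) × (0.0192642/0.11798) = 0.290323 × 0.163283 ≈ 0.047

0.047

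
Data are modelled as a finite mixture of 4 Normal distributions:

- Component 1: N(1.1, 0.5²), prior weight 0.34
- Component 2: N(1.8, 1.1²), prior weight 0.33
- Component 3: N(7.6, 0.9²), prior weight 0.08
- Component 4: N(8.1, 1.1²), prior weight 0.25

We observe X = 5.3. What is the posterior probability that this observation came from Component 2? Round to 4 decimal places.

By Bayes' theorem, P(k | x) = π_k f_k(x) / Σ_j π_j f_j(x).
Normal densities:
  f_1 = 3.80216e-16
  f_2 = 0.00229681
  f_3 = 0.0169242
  f_4 = 0.0142085
Weight by the priors:
  π_1·f_1 = 0.34 × 3.80216e-16 = 1.29274e-16
  π_2·f_2 = 0.33 × 0.00229681 = 0.000757949
  π_3·f_3 = 0.08 × 0.0169242 = 0.00135394
  π_4·f_4 = 0.25 × 0.0142085 = 0.00355211
Sum: 1.29274e-16 + 0.000757949 + 0.00135394 + 0.00355211 = 0.005664
Responsibility of Component 2: 0.000757949 / 0.005664 ≈ 0.1338

0.1338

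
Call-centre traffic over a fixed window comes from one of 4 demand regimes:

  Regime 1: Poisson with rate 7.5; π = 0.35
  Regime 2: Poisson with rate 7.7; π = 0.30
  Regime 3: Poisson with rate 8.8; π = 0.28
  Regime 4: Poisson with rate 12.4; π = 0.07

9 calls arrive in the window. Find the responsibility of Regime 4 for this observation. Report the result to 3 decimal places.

0.047

P(component k | x) = π_k·f_k(x) / marginal(x), where marginal(x) = Σ_j π_j·f_j(x).
Evaluate each component's likelihood at the observed value:
  f_1 = 0.11444
  f_2 = 0.118737
  f_3 = 0.131459
  f_4 = 0.0786648
Prior × likelihood for each component:
  π_1·f_1 = 0.35 × 0.11444 = 0.0400542
  π_2·f_2 = 0.30 × 0.118737 = 0.0356211
  π_3·f_3 = 0.28 × 0.131459 = 0.0368085
  π_4·f_4 = 0.07 × 0.0786648 = 0.00550654
Evidence: 0.0400542 + 0.0356211 + 0.0368085 + 0.00550654 = 0.11799
So the posterior for Regime 4 is 0.00550654 / 0.11799 ≈ 0.047.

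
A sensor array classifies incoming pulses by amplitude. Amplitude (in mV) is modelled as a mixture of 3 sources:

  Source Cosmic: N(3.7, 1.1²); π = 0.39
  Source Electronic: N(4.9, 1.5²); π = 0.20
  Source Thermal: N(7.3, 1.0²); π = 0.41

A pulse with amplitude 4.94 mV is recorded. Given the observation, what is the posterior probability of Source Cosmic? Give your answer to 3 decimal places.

Apply Bayes' rule: the posterior for each component is proportional to its prior times its likelihood at x.
Normal densities:
  L_Cosmic = 0.192123
  L_Electronic = 0.265867
  L_Thermal = 0.0246313
Unnormalised posteriors:
  π_Cosmic·L_Cosmic = 0.39 × 0.192123 = 0.0749279
  π_Electronic·L_Electronic = 0.20 × 0.265867 = 0.0531734
  π_Thermal·L_Thermal = 0.41 × 0.0246313 = 0.0100988
Denominator: 0.0749279 + 0.0531734 + 0.0100988 = 0.1382
P(Source Cosmic | x) = 0.0749279 / 0.1382 ≈ 0.542

0.542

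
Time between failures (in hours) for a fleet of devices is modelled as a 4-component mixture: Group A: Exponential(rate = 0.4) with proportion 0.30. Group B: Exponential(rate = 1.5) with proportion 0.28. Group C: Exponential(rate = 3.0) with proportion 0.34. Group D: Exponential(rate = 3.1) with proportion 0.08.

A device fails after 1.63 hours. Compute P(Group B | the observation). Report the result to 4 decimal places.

Apply Bayes' rule: the posterior for each component is proportional to its prior times its likelihood at x.
Evaluate each component's likelihood at the observed value:
  L_A = 0.208401
  L_B = 0.130089
  L_C = 0.0225643
  L_D = 0.0198094
Unnormalised posteriors:
  π_A·L_A = 0.30 × 0.208401 = 0.0625203
  π_B·L_B = 0.28 × 0.130089 = 0.036425
  π_C·L_C = 0.34 × 0.0225643 = 0.00767185
  π_D·L_D = 0.08 × 0.0198094 = 0.00158475
Denominator: 0.0625203 + 0.036425 + 0.00767185 + 0.00158475 = 0.108202
P(Group B | data) = 0.036425 / 0.108202 ≈ 0.3366

0.3366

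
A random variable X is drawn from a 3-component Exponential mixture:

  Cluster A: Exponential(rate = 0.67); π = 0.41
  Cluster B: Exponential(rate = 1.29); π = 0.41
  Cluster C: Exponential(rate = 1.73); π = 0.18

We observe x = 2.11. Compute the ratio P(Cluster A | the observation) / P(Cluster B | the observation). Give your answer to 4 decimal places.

Posterior odds = (P(Z=i) f_i(x)) / (P(Z=j) f_j(x)); the normalising sum cancels.
Component likelihoods at x = 2.11:
  f_A = 0.162972
  f_B = 0.0848171
  f_C = 0.0449512
Posterior odds = (P(Z=A)·f_A) / (P(Z=B)·f_B) = (0.41·0.162972) / (0.41·0.0848171) = 0.0668185 / 0.034775 ≈ 1.9215

1.9215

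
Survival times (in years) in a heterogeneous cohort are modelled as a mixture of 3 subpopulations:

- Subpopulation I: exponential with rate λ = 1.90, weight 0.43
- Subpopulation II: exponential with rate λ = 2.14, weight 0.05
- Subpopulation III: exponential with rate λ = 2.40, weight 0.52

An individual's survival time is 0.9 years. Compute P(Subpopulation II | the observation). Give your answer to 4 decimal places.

P(component k | x) = π_k·f_k(x) / marginal(x), where marginal(x) = Σ_j π_j·f_j(x).
Component likelihoods at x = 0.9 years:
  f_I = 0.343645
  f_II = 0.311862
  f_III = 0.27678
Weight by the priors:
  π_I·f_I = 0.43 × 0.343645 = 0.147767
  π_II·f_II = 0.05 × 0.311862 = 0.0155931
  π_III·f_III = 0.52 × 0.27678 = 0.143926
Denominator: 0.147767 + 0.0155931 + 0.143926 = 0.307286
P(Subpopulation II | 0.9 years) = 0.0155931 / 0.307286 ≈ 0.0507

0.0507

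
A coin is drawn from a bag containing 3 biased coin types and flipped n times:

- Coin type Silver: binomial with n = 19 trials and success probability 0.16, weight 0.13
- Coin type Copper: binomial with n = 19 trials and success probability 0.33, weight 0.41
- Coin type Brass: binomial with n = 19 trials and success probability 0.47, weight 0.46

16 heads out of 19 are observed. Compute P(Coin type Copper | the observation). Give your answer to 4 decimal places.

P(component k | x) = π_k·f_k(x) / marginal(x), where marginal(x) = Σ_j π_j·f_j(x).
Evaluate each component's likelihood at the observed value:
  p_Silver = 1.05945e-10
  p_Copper = 5.76463e-06
  p_Brass = 0.000817932
Unnormalised posteriors:
  π_Silver·p_Silver = 0.13 × 1.05945e-10 = 1.37729e-11
  π_Copper·p_Copper = 0.41 × 5.76463e-06 = 2.3635e-06
  π_Brass·p_Brass = 0.46 × 0.000817932 = 0.000376249
Normaliser: 1.37729e-11 + 2.3635e-06 + 0.000376249 = 0.000378612
P(Coin type Copper | the observation) = 2.3635e-06 / 0.000378612 ≈ 0.0062

0.0062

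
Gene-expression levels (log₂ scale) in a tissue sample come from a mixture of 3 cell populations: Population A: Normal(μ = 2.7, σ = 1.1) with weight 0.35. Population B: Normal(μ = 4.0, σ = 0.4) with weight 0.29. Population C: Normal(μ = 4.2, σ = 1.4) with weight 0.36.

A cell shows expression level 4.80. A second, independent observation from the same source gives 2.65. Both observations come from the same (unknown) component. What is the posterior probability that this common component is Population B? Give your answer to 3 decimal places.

0.006

The responsibility of component k is π_k f_k(x) divided by Σ_j π_j f_j(x).
Since both observations come from the same component, the likelihood for component k is f_k(x₁)·f_k(x₂).
  p_A = [(1/(1.1·√(2π)))·exp(−(4.80−2.7)²/(2·1.1²)) = 0.362675·exp(-1.82231) = 0.0586268] × [0.3623] = 0.0212405
  p_B = [(1/(0.4·√(2π)))·exp(−(4.80−4.0)²/(2·0.4²)) = 0.997356·exp(-2.00000) = 0.134977] × [0.0033528] = 0.000452552
  p_C = [(1/(1.4·√(2π)))·exp(−(4.80−4.2)²/(2·1.4²)) = 0.284959·exp(-0.09184) = 0.259955] × [0.154387] = 0.0401336
Multiply by the mixture weights:
  π_A·p_A = 0.35 × 0.0212405 = 0.00743418
  π_B·p_B = 0.29 × 0.000452552 = 0.00013124
  π_C·p_C = 0.36 × 0.0401336 = 0.0144481
Normaliser: 0.00743418 + 0.00013124 + 0.0144481 = 0.0220135
P(Population B | data) ≈ 0.006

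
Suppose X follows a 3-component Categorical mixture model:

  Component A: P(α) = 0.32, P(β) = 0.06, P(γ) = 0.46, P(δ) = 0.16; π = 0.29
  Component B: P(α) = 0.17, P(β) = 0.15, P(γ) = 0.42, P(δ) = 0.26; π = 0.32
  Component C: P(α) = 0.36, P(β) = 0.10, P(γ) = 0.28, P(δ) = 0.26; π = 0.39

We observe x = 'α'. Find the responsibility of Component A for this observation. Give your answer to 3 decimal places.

0.323

Apply Bayes' rule: the posterior for each component is proportional to its prior times its likelihood at x.
Categorical probabilities:
  f_A = 0.32
  f_B = 0.17
  f_C = 0.36
Multiply by the mixture weights:
  w_A·f_A = 0.29 × 0.32 = 0.0928
  w_B·f_B = 0.32 × 0.17 = 0.0544
  w_C·f_C = 0.39 × 0.36 = 0.1404
Sum: 0.0928 + 0.0544 + 0.1404 = 0.2876
P(Component A | 'α') = 0.0928 / 0.2876 ≈ 0.323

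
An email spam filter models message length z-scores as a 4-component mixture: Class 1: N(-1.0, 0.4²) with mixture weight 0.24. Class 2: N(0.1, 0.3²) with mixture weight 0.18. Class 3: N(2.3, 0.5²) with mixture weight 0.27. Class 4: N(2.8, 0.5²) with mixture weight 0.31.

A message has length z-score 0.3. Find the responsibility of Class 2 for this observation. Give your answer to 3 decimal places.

Apply Bayes' rule: the posterior for each component is proportional to its prior times its likelihood at x.
Evaluate each component's likelihood at the observed value:
  f_1 = (1/(0.4·√(2π)))·exp(−(0.3−-1.0)²/(2·0.4²)) = 0.997356·exp(-5.28125) = 0.00507262
  f_2 = (1/(0.3·√(2π)))·exp(−(0.3−0.1)²/(2·0.3²)) = 1.329808·exp(-0.22222) = 1.06483
  f_3 = (1/(0.5·√(2π)))·exp(−(0.3−2.3)²/(2·0.5²)) = 0.797885·exp(-8.00000) = 0.00026766
  f_4 = (1/(0.5·√(2π)))·exp(−(0.3−2.8)²/(2·0.5²)) = 0.797885·exp(-12.50000) = 2.97344e-06
Weight by the priors:
  π_1·f_1 = 0.24 × 0.00507262 = 0.00121743
  π_2·f_2 = 0.18 × 1.06483 = 0.191669
  π_3·f_3 = 0.27 × 0.00026766 = 7.22683e-05
  π_4·f_4 = 0.31 × 2.97344e-06 = 9.21766e-07
Normaliser: 0.00121743 + 0.191669 + 7.22683e-05 + 9.21766e-07 = 0.192959
P(Class 2 | x) ≈ 0.993

0.993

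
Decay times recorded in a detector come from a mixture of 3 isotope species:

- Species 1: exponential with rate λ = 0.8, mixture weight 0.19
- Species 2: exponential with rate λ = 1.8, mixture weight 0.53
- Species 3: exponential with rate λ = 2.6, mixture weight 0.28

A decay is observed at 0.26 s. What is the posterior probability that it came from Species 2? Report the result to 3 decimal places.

0.548

Posterior ∝ prior × likelihood, so P(k | x) ∝ π_k f_k(x); normalise over all components.
Exponential densities:
  L_1 = 0.8·e^(−0.8·0.26) = 0.8·e^(−0.2080) = 0.649766
  L_2 = 1.8·e^(−1.8·0.26) = 1.8·e^(−0.4680) = 1.12726
  L_3 = 2.6·e^(−2.6·0.26) = 2.6·e^(−0.6760) = 1.32248
Weight by the priors:
  π_1·L_1 = 0.19 × 0.649766 = 0.123455
  π_2·L_2 = 0.53 × 1.12726 = 0.597446
  π_3·L_3 = 0.28 × 1.32248 = 0.370295
Normaliser: 0.123455 + 0.597446 + 0.370295 = 1.0912
P(Species 2 | the observation) = 0.597446 / 1.0912 ≈ 0.548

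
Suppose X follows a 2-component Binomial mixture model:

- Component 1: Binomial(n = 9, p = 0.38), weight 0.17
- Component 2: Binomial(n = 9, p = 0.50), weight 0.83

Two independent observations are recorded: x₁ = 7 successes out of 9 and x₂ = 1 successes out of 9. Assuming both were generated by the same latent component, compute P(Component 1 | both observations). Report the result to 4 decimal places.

Posterior ∝ prior × likelihood, so P(k | x) ∝ π_k f_k(x); normalise over all components.
Since both observations come from the same component, the likelihood for component k is f_k(x₁)·f_k(x₂).
  f_1 = [0.0158333] × [0.0746723] = 0.00118231
  f_2 = [0.0703125] × [0.0175781] = 0.00123596
Multiply by the mixture weights:
  π_1·f_1 = 0.17 × 0.00118231 = 0.000200992
  π_2·f_2 = 0.83 × 0.00123596 = 0.00102585
Marginal: 0.000200992 + 0.00102585 = 0.00122684
P(Component 1 | x₁, x₂) ≈ 0.1638

0.1638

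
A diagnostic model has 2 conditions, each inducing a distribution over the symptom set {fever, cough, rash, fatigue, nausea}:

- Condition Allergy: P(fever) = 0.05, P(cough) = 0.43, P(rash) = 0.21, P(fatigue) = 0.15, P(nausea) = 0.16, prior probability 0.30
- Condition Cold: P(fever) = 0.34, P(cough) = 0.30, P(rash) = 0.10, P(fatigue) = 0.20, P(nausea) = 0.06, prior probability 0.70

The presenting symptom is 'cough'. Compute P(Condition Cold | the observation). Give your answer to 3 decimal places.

P(component k | x) = P(Z=k)·f_k(x) / marginal(x), where marginal(x) = Σ_j P(Z=j)·f_j(x).
Categorical probabilities:
  f_Allergy = 0.43
  f_Cold = 0.3
Unnormalised posteriors:
  P(Z=Allergy)·f_Allergy = 0.30 × 0.43 = 0.129
  P(Z=Cold)·f_Cold = 0.70 × 0.3 = 0.21
Denominator: 0.129 + 0.21 = 0.339
So the posterior for Condition Cold is 0.21 / 0.339 ≈ 0.619.

0.619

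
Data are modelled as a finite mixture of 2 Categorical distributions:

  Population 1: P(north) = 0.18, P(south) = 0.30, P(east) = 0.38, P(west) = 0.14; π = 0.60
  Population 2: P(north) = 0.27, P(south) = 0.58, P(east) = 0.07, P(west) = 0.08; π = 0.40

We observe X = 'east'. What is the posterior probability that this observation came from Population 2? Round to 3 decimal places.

0.109

Posterior ∝ prior × likelihood, so P(k | x) ∝ w_k f_k(x); normalise over all components.
Categorical probabilities:
  p_1 = 0.38
  p_2 = 0.07
Unnormalised posteriors:
  w_1·p_1 = 0.60 × 0.38 = 0.228
  w_2·p_2 = 0.40 × 0.07 = 0.028
Evidence: 0.228 + 0.028 = 0.256
So the posterior for Population 2 is 0.028 / 0.256 ≈ 0.109.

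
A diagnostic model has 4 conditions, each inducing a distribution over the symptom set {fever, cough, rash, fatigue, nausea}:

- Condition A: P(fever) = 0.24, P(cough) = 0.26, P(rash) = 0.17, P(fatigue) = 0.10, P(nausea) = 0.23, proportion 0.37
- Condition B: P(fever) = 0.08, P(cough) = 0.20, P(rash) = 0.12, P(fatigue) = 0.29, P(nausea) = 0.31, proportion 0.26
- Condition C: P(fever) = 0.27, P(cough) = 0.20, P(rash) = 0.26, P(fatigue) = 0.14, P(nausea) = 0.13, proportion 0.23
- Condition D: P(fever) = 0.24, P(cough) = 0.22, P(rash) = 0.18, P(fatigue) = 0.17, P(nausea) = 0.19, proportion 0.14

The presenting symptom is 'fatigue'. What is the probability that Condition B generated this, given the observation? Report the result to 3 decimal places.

0.448

The responsibility of component k is P(Z=k) f_k(x) divided by Σ_j P(Z=j) f_j(x).
Component likelihoods at x = 'fatigue':
  L_A = 0.1
  L_B = 0.29
  L_C = 0.14
  L_D = 0.17
Unnormalised posteriors:
  P(Z=A)·L_A = 0.37 × 0.1 = 0.037
  P(Z=B)·L_B = 0.26 × 0.29 = 0.0754
  P(Z=C)·L_C = 0.23 × 0.14 = 0.0322
  P(Z=D)·L_D = 0.14 × 0.17 = 0.0238
Marginal: 0.037 + 0.0754 + 0.0322 + 0.0238 = 0.1684
So the posterior for Condition B is 0.0754 / 0.1684 ≈ 0.448.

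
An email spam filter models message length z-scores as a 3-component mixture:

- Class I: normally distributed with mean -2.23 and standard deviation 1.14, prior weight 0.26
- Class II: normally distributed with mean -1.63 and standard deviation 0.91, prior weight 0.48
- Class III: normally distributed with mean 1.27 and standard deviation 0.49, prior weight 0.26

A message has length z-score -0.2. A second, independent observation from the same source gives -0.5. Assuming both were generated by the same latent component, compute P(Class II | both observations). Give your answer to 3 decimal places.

0.857

By Bayes' theorem, P(k | x) = π_k f_k(x) / Σ_j π_j f_j(x).
Since both observations come from the same component, the likelihood for component k is f_k(x₁)·f_k(x₂).
  L_I = [(1/(1.14·√(2π)))·exp(−(-0.2−-2.23)²/(2·1.14²)) = 0.349949·exp(-1.58545) = 0.0716891] × [0.110644] = 0.00793198
  L_II = [(1/(0.91·√(2π)))·exp(−(-0.2−-1.63)²/(2·0.91²)) = 0.438398·exp(-1.23469) = 0.12754] × [0.202785] = 0.0258633
  L_III = [(1/(0.49·√(2π)))·exp(−(-0.2−1.27)²/(2·0.49²)) = 0.814168·exp(-4.50000) = 0.00904459] × [0.00119484] = 1.08068e-05
Multiply by the mixture weights:
  π_I·L_I = 0.26 × 0.00793198 = 0.00206231
  π_II·L_II = 0.48 × 0.0258633 = 0.0124144
  π_III·L_III = 0.26 × 1.08068e-05 = 2.80977e-06
Normaliser: 0.00206231 + 0.0124144 + 2.80977e-06 = 0.0144795
P(Class II | x₁,x₂) = 0.0124144 / 0.0144795 ≈ 0.857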